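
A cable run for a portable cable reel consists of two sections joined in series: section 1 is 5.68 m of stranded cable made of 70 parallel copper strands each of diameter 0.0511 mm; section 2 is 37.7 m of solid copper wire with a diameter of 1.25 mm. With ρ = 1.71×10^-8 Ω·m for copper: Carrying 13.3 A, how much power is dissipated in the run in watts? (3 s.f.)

213 W

Section 1: A_strand = π(2.5550e-05)² = 2.051e-09 m²; R₁ = ρL/(N·A_s) = (1.71×10^-8)(5.68)/(70×2.051e-09) = 0.6766 Ω
Section 2: A = π(d/2)² = π(6.2500e-04 m)² = 1.227e-06 m²
R₂ = (1.71×10^-8)(37.7)/(1.227e-06) = 0.5253 Ω
R = R₁ + R₂ = 1.202 Ω
P = I²R = (13.3)² × 1.202 = 213 W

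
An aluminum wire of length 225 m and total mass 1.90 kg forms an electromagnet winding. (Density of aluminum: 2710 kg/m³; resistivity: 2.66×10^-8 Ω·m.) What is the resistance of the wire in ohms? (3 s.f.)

A = m/(density·L) = 1.9/(2710×225) = 3.1160e-06 m²
R = ρL/A = (2.66×10^-8)(225)/(3.1160e-06) = 1.92 Ω

1.92 Ω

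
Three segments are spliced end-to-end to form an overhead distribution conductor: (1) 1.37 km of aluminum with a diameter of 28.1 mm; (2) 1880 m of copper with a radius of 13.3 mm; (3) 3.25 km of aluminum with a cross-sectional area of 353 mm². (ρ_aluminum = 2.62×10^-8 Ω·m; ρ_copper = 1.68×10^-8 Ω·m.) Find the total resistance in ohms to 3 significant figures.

Seg 1: A = π(d/2)² = π(1.4050e-02 m)² = 6.202e-04 m²
R_1 = (2.62×10^-8)(1370)/(6.202e-04) = 0.05788 Ω
Seg 2: A = πr² = π(1.3300e-02 m)² = 5.557e-04 m²
R_2 = (1.68×10^-8)(1880)/(5.557e-04) = 0.05683 Ω
Seg 3: A = 353 mm² = 3.530e-04 m²
R_3 = (2.62×10^-8)(3250)/(3.530e-04) = 0.2412 Ω
R_total = R_1 + R_2 + R_3 = 0.356 Ω

0.356 Ω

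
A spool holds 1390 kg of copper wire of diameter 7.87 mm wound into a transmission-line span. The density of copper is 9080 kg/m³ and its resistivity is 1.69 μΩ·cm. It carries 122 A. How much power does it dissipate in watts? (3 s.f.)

ρ = 1.69 μΩ·cm = 1.69×10^-8 Ω·m
A = π(d/2)² = π(3.9350e-03 m)² = 4.8645e-05 m²
L = m/(density·A) = 1390/(9080×4.8645e-05) = 3147 m
R = ρL/A = (1.69×10^-8)(3147)/(4.8645e-05) = 1.093 Ω
P = I²R = (122)² × 1.093 = 16300 W

16300 W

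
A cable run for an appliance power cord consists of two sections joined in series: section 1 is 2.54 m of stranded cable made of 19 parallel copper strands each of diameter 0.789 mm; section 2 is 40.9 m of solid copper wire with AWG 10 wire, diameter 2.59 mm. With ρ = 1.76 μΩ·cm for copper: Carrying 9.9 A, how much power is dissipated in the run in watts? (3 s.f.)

ρ = 1.76 μΩ·cm = 1.76×10^-8 Ω·m
Section 1: A_strand = π(3.9450e-04)² = 4.889e-07 m²; R₁ = ρL/(N·A_s) = (1.76×10^-8)(2.54)/(19×4.889e-07) = 0.004812 Ω
Section 2: A = π(2.59/2 mm)² = π(1.2950e-03 m)² = 5.269e-06 m²
R₂ = (1.76×10^-8)(40.9)/(5.269e-06) = 0.1366 Ω
R = R₁ + R₂ = 0.1414 Ω
P = I²R = (9.9)² × 0.1414 = 13.9 W

13.9 W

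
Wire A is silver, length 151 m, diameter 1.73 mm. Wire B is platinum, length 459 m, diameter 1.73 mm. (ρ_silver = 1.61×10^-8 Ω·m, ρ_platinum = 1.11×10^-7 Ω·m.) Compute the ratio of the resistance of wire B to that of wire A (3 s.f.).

R ∝ ρL/d², so R_B/R_A = (ρ_B/ρ_A) × (L_B/L_A)
= (1.11×10^-7/1.61×10^-8) × (459/151) = 21.0

21.0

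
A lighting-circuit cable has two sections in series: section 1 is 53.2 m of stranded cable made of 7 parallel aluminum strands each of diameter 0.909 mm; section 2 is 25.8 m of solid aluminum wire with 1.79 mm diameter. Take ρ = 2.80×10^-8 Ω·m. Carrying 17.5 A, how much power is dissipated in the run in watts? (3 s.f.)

Section 1: A_strand = π(4.5450e-04)² = 6.490e-07 m²; R₁ = ρL/(N·A_s) = (2.80×10^-8)(53.2)/(7×6.490e-07) = 0.3279 Ω
Section 2: A = π(d/2)² = π(8.9500e-04 m)² = 2.516e-06 m²
R₂ = (2.80×10^-8)(25.8)/(2.516e-06) = 0.2871 Ω
R = R₁ + R₂ = 0.615 Ω
P = I²R = (17.5)² × 0.615 = 188 W

188 W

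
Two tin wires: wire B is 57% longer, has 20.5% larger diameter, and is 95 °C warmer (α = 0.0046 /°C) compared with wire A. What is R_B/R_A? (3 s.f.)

R ∝ ρL/d² with ρ ∝ (1+αΔT), so R_B/R_A = (1 + 57/100) × (1 + 20.5/100)⁻² × (1 + 0.0046×95)
= 1.57 × 0.6887 × 1.437 = 1.55

1.55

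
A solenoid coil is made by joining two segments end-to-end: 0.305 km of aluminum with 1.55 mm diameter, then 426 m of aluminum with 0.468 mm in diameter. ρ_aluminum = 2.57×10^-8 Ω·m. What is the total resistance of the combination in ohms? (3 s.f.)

67.8 Ω

Segment 1: A = π(d/2)² = π(7.7500e-04 m)² = 1.887e-06 m²
R₁ = ρL/A = (2.57×10^-8)(305)/(1.887e-06) = 4.154 Ω
Segment 2: A = π(d/2)² = π(2.3400e-04 m)² = 1.720e-07 m²
R₂ = (2.57×10^-8)(426)/(1.720e-07) = 63.64 Ω
R = R₁ + R₂ = 67.8 Ω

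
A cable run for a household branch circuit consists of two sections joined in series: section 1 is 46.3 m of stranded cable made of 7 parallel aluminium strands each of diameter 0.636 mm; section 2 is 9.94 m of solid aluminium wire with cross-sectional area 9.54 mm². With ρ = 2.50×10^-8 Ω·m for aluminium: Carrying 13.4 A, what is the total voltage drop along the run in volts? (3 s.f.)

7.32 V

Section 1: A_strand = π(3.1800e-04)² = 3.177e-07 m²; R₁ = ρL/(N·A_s) = (2.50×10^-8)(46.3)/(7×3.177e-07) = 0.5205 Ω
Section 2: A = 9.54 mm² = 9.540e-06 m²
R₂ = (2.50×10^-8)(9.94)/(9.540e-06) = 0.02605 Ω
R = R₁ + R₂ = 0.5465 Ω
V = IR = 13.4 × 0.5465 = 7.32 V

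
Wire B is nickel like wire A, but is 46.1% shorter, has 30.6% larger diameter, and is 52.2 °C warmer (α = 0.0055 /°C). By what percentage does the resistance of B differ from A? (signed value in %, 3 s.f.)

-59.3%

R ∝ ρL/d² with ρ ∝ (1+αΔT), so R_B/R_A = (1 − 46.1/100) × (1 + 30.6/100)⁻² × (1 + 0.0055×52.2)
= 0.539 × 0.5863 × 1.287 = 0.4067
(R_B − R_A)/R_A = 0.4067 − 1 = -59.3%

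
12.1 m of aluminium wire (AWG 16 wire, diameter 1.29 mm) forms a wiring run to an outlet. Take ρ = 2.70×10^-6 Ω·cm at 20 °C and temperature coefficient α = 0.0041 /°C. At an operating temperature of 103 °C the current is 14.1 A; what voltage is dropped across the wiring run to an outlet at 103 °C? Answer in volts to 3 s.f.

4.72 V

ρ = 2.70×10^-6 Ω·cm = 2.70×10^-8 Ω·m
A = π(1.29/2 mm)² = π(6.4500e-04 m)² = 1.307e-06 m²
R₍20₎ = ρL/A = (2.70×10^-8)(12.1)/(1.307e-06) = 0.25 Ω
R₍103₎ = R₍20₎(1 + αΔT) = 0.25 × (1 + 0.0041×83) = 0.335 Ω
V = IR = 14.1 × 0.335 = 4.72 V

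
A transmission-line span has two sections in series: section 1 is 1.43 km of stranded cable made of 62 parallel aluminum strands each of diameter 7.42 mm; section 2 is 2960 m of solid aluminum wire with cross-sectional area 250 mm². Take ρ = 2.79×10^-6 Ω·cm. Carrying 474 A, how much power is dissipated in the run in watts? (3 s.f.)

77600 W

ρ = 2.79×10^-6 Ω·cm = 2.79×10^-8 Ω·m
Section 1: A_strand = π(3.7100e-03)² = 4.324e-05 m²; R₁ = ρL/(N·A_s) = (2.79×10^-8)(1430)/(62×4.324e-05) = 0.01488 Ω
Section 2: A = 250 mm² = 2.500e-04 m²
R₂ = (2.79×10^-8)(2960)/(2.500e-04) = 0.3303 Ω
R = R₁ + R₂ = 0.3452 Ω
P = I²R = (474)² × 0.3452 = 77600 W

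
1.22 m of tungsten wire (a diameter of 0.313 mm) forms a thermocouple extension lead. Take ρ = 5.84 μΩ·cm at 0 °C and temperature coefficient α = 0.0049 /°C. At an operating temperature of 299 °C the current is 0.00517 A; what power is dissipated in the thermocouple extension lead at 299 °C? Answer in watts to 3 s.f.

6.10×10^-5 W

ρ = 5.84 μΩ·cm = 5.84×10^-8 Ω·m
A = π(d/2)² = π(1.5650e-04 m)² = 7.694e-08 m²
R₍0₎ = ρL/A = (5.84×10^-8)(1.22)/(7.694e-08) = 0.926 Ω
R₍299₎ = R₍0₎(1 + αΔT) = 0.926 × (1 + 0.0049×299) = 2.283 Ω
P = I²R = (0.00517)² × 2.283 = 6.10×10^-5 W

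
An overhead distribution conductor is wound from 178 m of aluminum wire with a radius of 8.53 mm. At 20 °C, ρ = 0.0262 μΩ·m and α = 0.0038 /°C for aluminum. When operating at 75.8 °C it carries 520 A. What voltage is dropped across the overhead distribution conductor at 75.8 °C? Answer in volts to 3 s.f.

ρ = 0.0262 μΩ·m = 2.62×10^-8 Ω·m
A = πr² = π(8.5300e-03 m)² = 2.286e-04 m²
R₍20₎ = ρL/A = (2.62×10^-8)(178)/(2.286e-04) = 0.0204 Ω
R₍75.8₎ = R₍20₎(1 + αΔT) = 0.0204 × (1 + 0.0038×55.8) = 0.02473 Ω
V = IR = 520 × 0.02473 = 12.9 V

12.9 V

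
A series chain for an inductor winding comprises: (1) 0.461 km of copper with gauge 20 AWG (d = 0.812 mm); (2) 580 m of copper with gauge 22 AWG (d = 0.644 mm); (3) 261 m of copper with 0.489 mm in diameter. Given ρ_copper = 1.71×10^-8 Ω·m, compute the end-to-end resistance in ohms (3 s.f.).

Seg 1: A = π(0.812/2 mm)² = π(4.0600e-04 m)² = 5.178e-07 m²
R_1 = (1.71×10^-8)(461)/(5.178e-07) = 15.22 Ω
Seg 2: A = π(0.644/2 mm)² = π(3.2200e-04 m)² = 3.257e-07 m²
R_2 = (1.71×10^-8)(580)/(3.257e-07) = 30.45 Ω
Seg 3: A = π(d/2)² = π(2.4450e-04 m)² = 1.878e-07 m²
R_3 = (1.71×10^-8)(261)/(1.878e-07) = 23.76 Ω
R_total = R_1 + R_2 + R_3 = 69.4 Ω

69.4 Ω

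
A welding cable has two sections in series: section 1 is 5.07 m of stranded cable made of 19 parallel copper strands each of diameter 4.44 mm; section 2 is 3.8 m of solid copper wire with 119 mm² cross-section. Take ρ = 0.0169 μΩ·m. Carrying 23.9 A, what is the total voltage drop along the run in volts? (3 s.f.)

0.0199 V

ρ = 0.0169 μΩ·m = 1.69×10^-8 Ω·m
Section 1: A_strand = π(2.2200e-03)² = 1.548e-05 m²; R₁ = ρL/(N·A_s) = (1.69×10^-8)(5.07)/(19×1.548e-05) = 2.913×10^-4 Ω
Section 2: A = 119 mm² = 1.190e-04 m²
R₂ = (1.69×10^-8)(3.8)/(1.190e-04) = 5.397×10^-4 Ω
R = R₁ + R₂ = 8.309×10^-4 Ω
V = IR = 23.9 × 8.309×10^-4 = 0.0199 V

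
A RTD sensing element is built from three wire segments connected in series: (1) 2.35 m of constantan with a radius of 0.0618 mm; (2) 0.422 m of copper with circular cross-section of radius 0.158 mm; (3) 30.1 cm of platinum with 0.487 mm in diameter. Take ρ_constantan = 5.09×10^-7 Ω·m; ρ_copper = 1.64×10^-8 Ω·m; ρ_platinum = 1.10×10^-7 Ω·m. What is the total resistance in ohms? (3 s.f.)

Seg 1: A = πr² = π(6.1800e-05 m)² = 1.200e-08 m²
R_1 = (5.09×10^-7)(2.35)/(1.200e-08) = 99.69 Ω
Seg 2: A = πr² = π(1.5800e-04 m)² = 7.843e-08 m²
R_2 = (1.64×10^-8)(0.422)/(7.843e-08) = 0.08825 Ω
Seg 3: A = π(d/2)² = π(2.4350e-04 m)² = 1.863e-07 m²
R_3 = (1.10×10^-7)(0.301)/(1.863e-07) = 0.1778 Ω
R_total = R_1 + R_2 + R_3 = 100 Ω

100 Ω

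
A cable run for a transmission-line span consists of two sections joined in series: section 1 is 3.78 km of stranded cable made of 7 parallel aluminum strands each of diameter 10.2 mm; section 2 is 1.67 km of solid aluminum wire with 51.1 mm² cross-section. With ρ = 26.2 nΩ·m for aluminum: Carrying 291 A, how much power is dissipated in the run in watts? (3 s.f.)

87200 W

ρ = 26.2 nΩ·m = 2.62×10^-8 Ω·m
Section 1: A_strand = π(5.1000e-03)² = 8.171e-05 m²; R₁ = ρL/(N·A_s) = (2.62×10^-8)(3780)/(7×8.171e-05) = 0.1731 Ω
Section 2: A = 51.1 mm² = 5.110e-05 m²
R₂ = (2.62×10^-8)(1670)/(5.110e-05) = 0.8562 Ω
R = R₁ + R₂ = 1.029 Ω
P = I²R = (291)² × 1.029 = 87200 W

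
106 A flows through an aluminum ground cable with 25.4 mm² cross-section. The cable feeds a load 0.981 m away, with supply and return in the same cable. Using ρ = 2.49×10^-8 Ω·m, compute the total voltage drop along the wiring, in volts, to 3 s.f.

0.204 V

A = 25.4 mm² = 2.540e-05 m²
Total conductor length (both ways) L = 2 × 0.981 = 1.962 m
R = ρL/A = (2.49×10^-8)(1.962)/(2.540e-05) = 0.001923 Ω
V = IR = 106 × 0.001923 = 0.204 V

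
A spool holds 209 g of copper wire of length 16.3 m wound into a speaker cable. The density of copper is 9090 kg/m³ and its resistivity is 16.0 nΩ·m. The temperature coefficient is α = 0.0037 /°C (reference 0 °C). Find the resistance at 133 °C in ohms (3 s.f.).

0.276 Ω

ρ = 16.0 nΩ·m = 1.60×10^-8 Ω·m
A = m/(density·L) = 0.209/(9090×16.3) = 1.4106e-06 m²
R = ρL/A = (1.60×10^-8)(16.3)/(1.4106e-06) = 0.1849 Ω
R(133 °C) = 0.1849 × (1 + 0.0037×133) = 0.276 Ω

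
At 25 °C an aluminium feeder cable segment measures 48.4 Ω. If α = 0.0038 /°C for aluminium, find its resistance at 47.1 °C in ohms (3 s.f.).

ΔT = 47.1 − 25 = 22.1 °C
R = R₀(1 + αΔT) = 48.4 × (1 + 0.0038×22.1) = 48.4 × 1.084 = 52.5 Ω

52.5 Ω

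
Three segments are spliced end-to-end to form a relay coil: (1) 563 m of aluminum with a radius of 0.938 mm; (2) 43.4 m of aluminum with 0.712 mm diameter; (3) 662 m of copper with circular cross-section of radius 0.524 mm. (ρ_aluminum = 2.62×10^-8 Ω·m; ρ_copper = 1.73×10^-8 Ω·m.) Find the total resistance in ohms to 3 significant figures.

Seg 1: A = πr² = π(9.3800e-04 m)² = 2.764e-06 m²
R_1 = (2.62×10^-8)(563)/(2.764e-06) = 5.336 Ω
Seg 2: A = π(d/2)² = π(3.5600e-04 m)² = 3.982e-07 m²
R_2 = (2.62×10^-8)(43.4)/(3.982e-07) = 2.856 Ω
Seg 3: A = πr² = π(5.2400e-04 m)² = 8.626e-07 m²
R_3 = (1.73×10^-8)(662)/(8.626e-07) = 13.28 Ω
R_total = R_1 + R_2 + R_3 = 21.5 Ω

21.5 Ω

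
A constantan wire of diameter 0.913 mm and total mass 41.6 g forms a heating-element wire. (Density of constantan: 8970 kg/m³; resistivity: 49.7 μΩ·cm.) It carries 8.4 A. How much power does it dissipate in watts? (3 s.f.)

ρ = 49.7 μΩ·cm = 4.97×10^-7 Ω·m
A = π(d/2)² = π(4.5650e-04 m)² = 6.5468e-07 m²
L = m/(density·A) = 0.0416/(8970×6.5468e-07) = 7.084 m
R = ρL/A = (4.97×10^-7)(7.084)/(6.5468e-07) = 5.378 Ω
P = I²R = (8.4)² × 5.378 = 379 W

379 W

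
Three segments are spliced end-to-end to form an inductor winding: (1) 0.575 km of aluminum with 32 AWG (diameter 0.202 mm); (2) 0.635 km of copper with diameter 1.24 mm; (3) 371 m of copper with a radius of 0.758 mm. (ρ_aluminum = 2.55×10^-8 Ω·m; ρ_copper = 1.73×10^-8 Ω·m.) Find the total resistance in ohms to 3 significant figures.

Seg 1: A = π(0.202/2 mm)² = π(1.0100e-04 m)² = 3.205e-08 m²
R_1 = (2.55×10^-8)(575)/(3.205e-08) = 457.5 Ω
Seg 2: A = π(d/2)² = π(6.2000e-04 m)² = 1.208e-06 m²
R_2 = (1.73×10^-8)(635)/(1.208e-06) = 9.097 Ω
Seg 3: A = πr² = π(7.5800e-04 m)² = 1.805e-06 m²
R_3 = (1.73×10^-8)(371)/(1.805e-06) = 3.556 Ω
R_total = R_1 + R_2 + R_3 = 470 Ω

470 Ω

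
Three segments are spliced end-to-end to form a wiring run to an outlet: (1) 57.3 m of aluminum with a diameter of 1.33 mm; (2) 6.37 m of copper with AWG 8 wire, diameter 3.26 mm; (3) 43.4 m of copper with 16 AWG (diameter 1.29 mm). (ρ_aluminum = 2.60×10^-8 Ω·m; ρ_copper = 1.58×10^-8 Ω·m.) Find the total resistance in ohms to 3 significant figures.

1.61 Ω

Seg 1: A = π(d/2)² = π(6.6500e-04 m)² = 1.389e-06 m²
R_1 = (2.60×10^-8)(57.3)/(1.389e-06) = 1.072 Ω
Seg 2: A = π(3.26/2 mm)² = π(1.6300e-03 m)² = 8.347e-06 m²
R_2 = (1.58×10^-8)(6.37)/(8.347e-06) = 0.01206 Ω
Seg 3: A = π(1.29/2 mm)² = π(6.4500e-04 m)² = 1.307e-06 m²
R_3 = (1.58×10^-8)(43.4)/(1.307e-06) = 0.5247 Ω
R_total = R_1 + R_2 + R_3 = 1.61 Ω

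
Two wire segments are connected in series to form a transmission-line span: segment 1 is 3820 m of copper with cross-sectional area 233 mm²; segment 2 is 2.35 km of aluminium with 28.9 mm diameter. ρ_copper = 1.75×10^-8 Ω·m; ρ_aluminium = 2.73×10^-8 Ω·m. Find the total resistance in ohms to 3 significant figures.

0.385 Ω

Segment 1: A = 233 mm² = 2.330e-04 m²
R₁ = ρL/A = (1.75×10^-8)(3820)/(2.330e-04) = 0.2869 Ω
Segment 2: A = π(d/2)² = π(1.4450e-02 m)² = 6.560e-04 m²
R₂ = (2.73×10^-8)(2350)/(6.560e-04) = 0.0978 Ω
R = R₁ + R₂ = 0.385 Ω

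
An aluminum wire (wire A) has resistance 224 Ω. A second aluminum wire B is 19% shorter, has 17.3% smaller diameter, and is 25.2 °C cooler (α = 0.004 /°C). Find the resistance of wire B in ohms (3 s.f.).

R ∝ ρL/d² with ρ ∝ (1+αΔT), so R_B/R_A = (1 − 19/100) × (1 − 17.3/100)⁻² × (1 − 0.004×25.2)
= 0.81 × 1.462 × 0.8992 = 1.065
R_B = 1.065 × 224 = 239 Ω

239 Ω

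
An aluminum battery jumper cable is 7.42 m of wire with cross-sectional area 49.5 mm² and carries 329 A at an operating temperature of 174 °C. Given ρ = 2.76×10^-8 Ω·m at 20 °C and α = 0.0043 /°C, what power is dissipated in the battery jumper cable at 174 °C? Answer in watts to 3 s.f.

A = 49.5 mm² = 4.950e-05 m²
R₍20₎ = ρL/A = (2.76×10^-8)(7.42)/(4.950e-05) = 0.004137 Ω
R₍174₎ = R₍20₎(1 + αΔT) = 0.004137 × (1 + 0.0043×154) = 0.006877 Ω
P = I²R = (329)² × 0.006877 = 744 W

744 W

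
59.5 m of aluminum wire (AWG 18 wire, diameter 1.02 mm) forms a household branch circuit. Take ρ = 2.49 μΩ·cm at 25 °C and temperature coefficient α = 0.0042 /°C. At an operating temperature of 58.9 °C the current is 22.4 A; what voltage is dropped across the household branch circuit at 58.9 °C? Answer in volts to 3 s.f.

46.4 V

ρ = 2.49 μΩ·cm = 2.49×10^-8 Ω·m
A = π(1.02/2 mm)² = π(5.1000e-04 m)² = 8.171e-07 m²
R₍25₎ = ρL/A = (2.49×10^-8)(59.5)/(8.171e-07) = 1.813 Ω
R₍58.9₎ = R₍25₎(1 + αΔT) = 1.813 × (1 + 0.0042×33.9) = 2.071 Ω
V = IR = 22.4 × 2.071 = 46.4 V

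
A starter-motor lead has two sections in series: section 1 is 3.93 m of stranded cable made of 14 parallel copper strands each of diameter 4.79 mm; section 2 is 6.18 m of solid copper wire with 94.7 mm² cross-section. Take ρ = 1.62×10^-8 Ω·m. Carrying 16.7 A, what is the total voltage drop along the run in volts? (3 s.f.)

0.0219 V

Section 1: A_strand = π(2.3950e-03)² = 1.802e-05 m²; R₁ = ρL/(N·A_s) = (1.62×10^-8)(3.93)/(14×1.802e-05) = 2.524×10^-4 Ω
Section 2: A = 94.7 mm² = 9.470e-05 m²
R₂ = (1.62×10^-8)(6.18)/(9.470e-05) = 0.001057 Ω
R = R₁ + R₂ = 0.00131 Ω
V = IR = 16.7 × 0.00131 = 0.0219 V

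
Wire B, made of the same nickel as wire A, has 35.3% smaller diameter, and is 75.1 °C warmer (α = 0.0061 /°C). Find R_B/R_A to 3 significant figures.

R ∝ ρL/d² with ρ ∝ (1+αΔT), so R_B/R_A = (1 − 35.3/100)⁻² × (1 + 0.0061×75.1)
= 2.389 × 1.458 = 3.48

3.48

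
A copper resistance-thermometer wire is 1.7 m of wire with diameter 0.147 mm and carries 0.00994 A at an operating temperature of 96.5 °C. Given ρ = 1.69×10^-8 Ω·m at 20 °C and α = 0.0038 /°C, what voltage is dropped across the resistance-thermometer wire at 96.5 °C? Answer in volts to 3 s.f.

0.0217 V

A = π(d/2)² = π(7.3500e-05 m)² = 1.697e-08 m²
R₍20₎ = ρL/A = (1.69×10^-8)(1.7)/(1.697e-08) = 1.693 Ω
R₍96.5₎ = R₍20₎(1 + αΔT) = 1.693 × (1 + 0.0038×76.5) = 2.185 Ω
V = IR = 0.00994 × 2.185 = 0.0217 V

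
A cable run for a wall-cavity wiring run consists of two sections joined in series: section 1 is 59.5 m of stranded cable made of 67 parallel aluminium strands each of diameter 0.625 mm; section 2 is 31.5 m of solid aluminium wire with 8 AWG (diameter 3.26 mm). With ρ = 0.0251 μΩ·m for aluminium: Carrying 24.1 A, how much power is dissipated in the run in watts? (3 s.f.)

ρ = 0.0251 μΩ·m = 2.51×10^-8 Ω·m
Section 1: A_strand = π(3.1250e-04)² = 3.068e-07 m²; R₁ = ρL/(N·A_s) = (2.51×10^-8)(59.5)/(67×3.068e-07) = 0.07266 Ω
Section 2: A = π(3.26/2 mm)² = π(1.6300e-03 m)² = 8.347e-06 m²
R₂ = (2.51×10^-8)(31.5)/(8.347e-06) = 0.09472 Ω
R = R₁ + R₂ = 0.1674 Ω
P = I²R = (24.1)² × 0.1674 = 97.2 W

97.2 W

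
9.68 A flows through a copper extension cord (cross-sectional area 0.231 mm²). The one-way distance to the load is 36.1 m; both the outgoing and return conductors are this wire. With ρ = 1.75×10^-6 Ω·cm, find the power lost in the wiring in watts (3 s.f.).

513 W

ρ = 1.75×10^-6 Ω·cm = 1.75×10^-8 Ω·m
A = 0.231 mm² = 2.310e-07 m²
Total conductor length (both ways) L = 2 × 36.1 = 72.2 m
R = ρL/A = (1.75×10^-8)(72.2)/(2.310e-07) = 5.47 Ω
P = I²R = (9.68)² × 5.47 = 513 W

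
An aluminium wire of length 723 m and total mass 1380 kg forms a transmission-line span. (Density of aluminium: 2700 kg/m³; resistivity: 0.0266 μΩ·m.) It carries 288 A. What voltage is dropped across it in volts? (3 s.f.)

7.83 V

ρ = 0.0266 μΩ·m = 2.66×10^-8 Ω·m
A = m/(density·L) = 1380/(2700×723) = 7.0693e-04 m²
R = ρL/A = (2.66×10^-8)(723)/(7.0693e-04) = 0.0272 Ω
V = IR = 288 × 0.0272 = 7.83 V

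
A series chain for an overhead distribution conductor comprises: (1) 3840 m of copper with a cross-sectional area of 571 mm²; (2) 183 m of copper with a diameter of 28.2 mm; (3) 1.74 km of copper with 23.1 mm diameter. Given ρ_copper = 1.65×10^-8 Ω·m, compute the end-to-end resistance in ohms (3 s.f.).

Seg 1: A = 571 mm² = 5.710e-04 m²
R_1 = (1.65×10^-8)(3840)/(5.710e-04) = 0.111 Ω
Seg 2: A = π(d/2)² = π(1.4100e-02 m)² = 6.246e-04 m²
R_2 = (1.65×10^-8)(183)/(6.246e-04) = 0.004834 Ω
Seg 3: A = π(d/2)² = π(1.1550e-02 m)² = 4.191e-04 m²
R_3 = (1.65×10^-8)(1740)/(4.191e-04) = 0.0685 Ω
R_total = R_1 + R_2 + R_3 = 0.184 Ω

0.184 Ω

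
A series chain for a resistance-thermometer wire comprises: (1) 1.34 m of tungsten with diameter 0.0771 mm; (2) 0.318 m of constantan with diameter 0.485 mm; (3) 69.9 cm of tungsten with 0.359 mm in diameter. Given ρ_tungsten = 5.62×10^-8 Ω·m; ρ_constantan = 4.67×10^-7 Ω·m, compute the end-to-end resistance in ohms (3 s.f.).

17.3 Ω

Seg 1: A = π(d/2)² = π(3.8550e-05 m)² = 4.669e-09 m²
R_1 = (5.62×10^-8)(1.34)/(4.669e-09) = 16.13 Ω
Seg 2: A = π(d/2)² = π(2.4250e-04 m)² = 1.847e-07 m²
R_2 = (4.67×10^-7)(0.318)/(1.847e-07) = 0.8038 Ω
Seg 3: A = π(d/2)² = π(1.7950e-04 m)² = 1.012e-07 m²
R_3 = (5.62×10^-8)(0.699)/(1.012e-07) = 0.3881 Ω
R_total = R_1 + R_2 + R_3 = 17.3 Ω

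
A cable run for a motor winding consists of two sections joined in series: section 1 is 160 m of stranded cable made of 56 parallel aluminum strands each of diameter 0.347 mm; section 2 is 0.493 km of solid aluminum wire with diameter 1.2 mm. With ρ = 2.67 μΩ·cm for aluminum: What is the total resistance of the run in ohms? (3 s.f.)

ρ = 2.67 μΩ·cm = 2.67×10^-8 Ω·m
Section 1: A_strand = π(1.7350e-04)² = 9.457e-08 m²; R₁ = ρL/(N·A_s) = (2.67×10^-8)(160)/(56×9.457e-08) = 0.8067 Ω
Section 2: A = π(d/2)² = π(6.0000e-04 m)² = 1.131e-06 m²
R₂ = (2.67×10^-8)(493)/(1.131e-06) = 11.64 Ω
R = R₁ + R₂ = 12.4 Ω

12.4 Ω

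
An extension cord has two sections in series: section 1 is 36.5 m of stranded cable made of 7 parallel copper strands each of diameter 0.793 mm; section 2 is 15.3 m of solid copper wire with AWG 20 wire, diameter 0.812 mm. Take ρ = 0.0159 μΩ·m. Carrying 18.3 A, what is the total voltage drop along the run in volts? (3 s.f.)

ρ = 0.0159 μΩ·m = 1.59×10^-8 Ω·m
Section 1: A_strand = π(3.9650e-04)² = 4.939e-07 m²; R₁ = ρL/(N·A_s) = (1.59×10^-8)(36.5)/(7×4.939e-07) = 0.1679 Ω
Section 2: A = π(0.812/2 mm)² = π(4.0600e-04 m)² = 5.178e-07 m²
R₂ = (1.59×10^-8)(15.3)/(5.178e-07) = 0.4698 Ω
R = R₁ + R₂ = 0.6376 Ω
V = IR = 18.3 × 0.6376 = 11.7 V

11.7 V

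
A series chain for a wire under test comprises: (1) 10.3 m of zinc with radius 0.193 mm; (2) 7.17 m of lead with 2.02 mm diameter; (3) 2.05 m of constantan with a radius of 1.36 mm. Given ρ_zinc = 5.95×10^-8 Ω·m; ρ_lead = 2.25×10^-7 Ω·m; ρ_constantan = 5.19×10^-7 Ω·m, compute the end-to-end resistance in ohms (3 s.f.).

Seg 1: A = πr² = π(1.9300e-04 m)² = 1.170e-07 m²
R_1 = (5.95×10^-8)(10.3)/(1.170e-07) = 5.237 Ω
Seg 2: A = π(d/2)² = π(1.0100e-03 m)² = 3.205e-06 m²
R_2 = (2.25×10^-7)(7.17)/(3.205e-06) = 0.5034 Ω
Seg 3: A = πr² = π(1.3600e-03 m)² = 5.811e-06 m²
R_3 = (5.19×10^-7)(2.05)/(5.811e-06) = 0.1831 Ω
R_total = R_1 + R_2 + R_3 = 5.92 Ω

5.92 Ω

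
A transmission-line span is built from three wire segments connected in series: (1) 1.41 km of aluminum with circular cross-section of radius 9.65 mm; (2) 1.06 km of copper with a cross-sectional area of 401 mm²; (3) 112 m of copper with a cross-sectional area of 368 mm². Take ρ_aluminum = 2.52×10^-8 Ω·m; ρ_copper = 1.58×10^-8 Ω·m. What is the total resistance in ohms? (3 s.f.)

Seg 1: A = πr² = π(9.6500e-03 m)² = 2.926e-04 m²
R_1 = (2.52×10^-8)(1410)/(2.926e-04) = 0.1215 Ω
Seg 2: A = 401 mm² = 4.010e-04 m²
R_2 = (1.58×10^-8)(1060)/(4.010e-04) = 0.04177 Ω
Seg 3: A = 368 mm² = 3.680e-04 m²
R_3 = (1.58×10^-8)(112)/(3.680e-04) = 0.004809 Ω
R_total = R_1 + R_2 + R_3 = 0.168 Ω

0.168 Ω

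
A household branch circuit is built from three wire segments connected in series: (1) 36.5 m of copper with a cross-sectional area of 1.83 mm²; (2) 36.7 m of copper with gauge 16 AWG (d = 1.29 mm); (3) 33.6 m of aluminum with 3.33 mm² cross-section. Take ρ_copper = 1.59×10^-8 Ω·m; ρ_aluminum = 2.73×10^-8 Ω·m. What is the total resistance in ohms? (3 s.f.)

Seg 1: A = 1.83 mm² = 1.830e-06 m²
R_1 = (1.59×10^-8)(36.5)/(1.830e-06) = 0.3171 Ω
Seg 2: A = π(1.29/2 mm)² = π(6.4500e-04 m)² = 1.307e-06 m²
R_2 = (1.59×10^-8)(36.7)/(1.307e-06) = 0.4465 Ω
Seg 3: A = 3.33 mm² = 3.330e-06 m²
R_3 = (2.73×10^-8)(33.6)/(3.330e-06) = 0.2755 Ω
R_total = R_1 + R_2 + R_3 = 1.04 Ω

1.04 Ω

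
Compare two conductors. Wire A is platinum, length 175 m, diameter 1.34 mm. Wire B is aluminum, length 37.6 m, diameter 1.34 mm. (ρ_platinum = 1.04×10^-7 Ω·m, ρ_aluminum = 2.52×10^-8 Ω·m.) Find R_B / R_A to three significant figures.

0.0521

R ∝ ρL/d², so R_B/R_A = (ρ_B/ρ_A) × (L_B/L_A)
= (2.52×10^-8/1.04×10^-7) × (37.6/175) = 0.0521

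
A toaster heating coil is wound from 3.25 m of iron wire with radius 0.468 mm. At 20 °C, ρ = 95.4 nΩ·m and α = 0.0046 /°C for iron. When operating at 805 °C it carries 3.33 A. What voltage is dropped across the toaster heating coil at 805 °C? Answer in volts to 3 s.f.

ρ = 95.4 nΩ·m = 9.54×10^-8 Ω·m
A = πr² = π(4.6800e-04 m)² = 6.881e-07 m²
R₍20₎ = ρL/A = (9.54×10^-8)(3.25)/(6.881e-07) = 0.4506 Ω
R₍805₎ = R₍20₎(1 + αΔT) = 0.4506 × (1 + 0.0046×785) = 2.078 Ω
V = IR = 3.33 × 2.078 = 6.92 V

6.92 V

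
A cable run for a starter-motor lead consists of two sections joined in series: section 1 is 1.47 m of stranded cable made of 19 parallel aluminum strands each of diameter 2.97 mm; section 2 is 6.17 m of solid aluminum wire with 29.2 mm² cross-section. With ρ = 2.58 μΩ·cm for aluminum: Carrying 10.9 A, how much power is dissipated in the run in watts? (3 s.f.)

0.682 W

ρ = 2.58 μΩ·cm = 2.58×10^-8 Ω·m
Section 1: A_strand = π(1.4850e-03)² = 6.928e-06 m²; R₁ = ρL/(N·A_s) = (2.58×10^-8)(1.47)/(19×6.928e-06) = 2.881×10^-4 Ω
Section 2: A = 29.2 mm² = 2.920e-05 m²
R₂ = (2.58×10^-8)(6.17)/(2.920e-05) = 0.005452 Ω
R = R₁ + R₂ = 0.00574 Ω
P = I²R = (10.9)² × 0.00574 = 0.682 W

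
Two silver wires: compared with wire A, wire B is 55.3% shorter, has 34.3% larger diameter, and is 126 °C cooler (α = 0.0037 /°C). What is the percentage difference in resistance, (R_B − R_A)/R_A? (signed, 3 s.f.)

R ∝ ρL/d² with ρ ∝ (1+αΔT), so R_B/R_A = (1 − 55.3/100) × (1 + 34.3/100)⁻² × (1 − 0.0037×126)
= 0.447 × 0.5544 × 0.5338 = 0.1323
(R_B − R_A)/R_A = 0.1323 − 1 = -86.8%

-86.8%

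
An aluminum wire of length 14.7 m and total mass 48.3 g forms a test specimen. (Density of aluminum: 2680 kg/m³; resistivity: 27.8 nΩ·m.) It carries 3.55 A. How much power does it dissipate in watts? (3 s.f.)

ρ = 27.8 nΩ·m = 2.78×10^-8 Ω·m
A = m/(density·L) = 0.0483/(2680×14.7) = 1.2260e-06 m²
R = ρL/A = (2.78×10^-8)(14.7)/(1.2260e-06) = 0.3333 Ω
P = I²R = (3.55)² × 0.3333 = 4.20 W

4.20 W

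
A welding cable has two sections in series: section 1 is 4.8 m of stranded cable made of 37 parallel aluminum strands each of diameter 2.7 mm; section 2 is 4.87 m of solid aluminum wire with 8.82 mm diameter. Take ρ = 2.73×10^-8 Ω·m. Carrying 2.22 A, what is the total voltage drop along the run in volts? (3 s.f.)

0.00620 V

Section 1: A_strand = π(1.3500e-03)² = 5.726e-06 m²; R₁ = ρL/(N·A_s) = (2.73×10^-8)(4.8)/(37×5.726e-06) = 6.186×10^-4 Ω
Section 2: A = π(d/2)² = π(4.4100e-03 m)² = 6.110e-05 m²
R₂ = (2.73×10^-8)(4.87)/(6.110e-05) = 0.002176 Ω
R = R₁ + R₂ = 0.002795 Ω
V = IR = 2.22 × 0.002795 = 0.00620 V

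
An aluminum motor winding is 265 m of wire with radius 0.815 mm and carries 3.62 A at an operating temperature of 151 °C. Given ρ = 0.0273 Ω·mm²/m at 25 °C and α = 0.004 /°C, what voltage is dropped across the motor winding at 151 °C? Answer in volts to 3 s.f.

18.9 V

ρ = 0.0273 Ω·mm²/m = 2.73×10^-8 Ω·m
A = πr² = π(8.1500e-04 m)² = 2.087e-06 m²
R₍25₎ = ρL/A = (2.73×10^-8)(265)/(2.087e-06) = 3.467 Ω
R₍151₎ = R₍25₎(1 + αΔT) = 3.467 × (1 + 0.004×126) = 5.214 Ω
V = IR = 3.62 × 5.214 = 18.9 V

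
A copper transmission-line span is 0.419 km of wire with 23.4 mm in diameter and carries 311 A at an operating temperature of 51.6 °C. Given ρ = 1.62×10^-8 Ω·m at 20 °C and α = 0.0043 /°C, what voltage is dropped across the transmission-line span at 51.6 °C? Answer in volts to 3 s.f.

5.58 V

A = π(d/2)² = π(1.1700e-02 m)² = 4.301e-04 m²
R₍20₎ = ρL/A = (1.62×10^-8)(419)/(4.301e-04) = 0.01578 Ω
R₍51.6₎ = R₍20₎(1 + αΔT) = 0.01578 × (1 + 0.0043×31.6) = 0.01793 Ω
V = IR = 311 × 0.01793 = 5.58 V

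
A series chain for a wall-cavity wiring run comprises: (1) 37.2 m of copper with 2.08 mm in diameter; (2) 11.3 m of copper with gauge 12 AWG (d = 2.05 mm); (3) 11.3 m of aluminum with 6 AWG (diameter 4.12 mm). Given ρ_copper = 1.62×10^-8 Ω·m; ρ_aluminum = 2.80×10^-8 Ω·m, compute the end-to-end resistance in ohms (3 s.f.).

0.257 Ω

Seg 1: A = π(d/2)² = π(1.0400e-03 m)² = 3.398e-06 m²
R_1 = (1.62×10^-8)(37.2)/(3.398e-06) = 0.1774 Ω
Seg 2: A = π(2.05/2 mm)² = π(1.0250e-03 m)² = 3.301e-06 m²
R_2 = (1.62×10^-8)(11.3)/(3.301e-06) = 0.05546 Ω
Seg 3: A = π(4.12/2 mm)² = π(2.0600e-03 m)² = 1.333e-05 m²
R_3 = (2.80×10^-8)(11.3)/(1.333e-05) = 0.02373 Ω
R_total = R_1 + R_2 + R_3 = 0.257 Ω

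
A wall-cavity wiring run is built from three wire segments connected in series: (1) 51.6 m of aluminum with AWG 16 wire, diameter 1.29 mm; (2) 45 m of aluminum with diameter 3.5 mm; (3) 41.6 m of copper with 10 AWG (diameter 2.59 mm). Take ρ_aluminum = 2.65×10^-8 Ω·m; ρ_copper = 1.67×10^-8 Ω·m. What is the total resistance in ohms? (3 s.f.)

1.30 Ω

Seg 1: A = π(1.29/2 mm)² = π(6.4500e-04 m)² = 1.307e-06 m²
R_1 = (2.65×10^-8)(51.6)/(1.307e-06) = 1.046 Ω
Seg 2: A = π(d/2)² = π(1.7500e-03 m)² = 9.621e-06 m²
R_2 = (2.65×10^-8)(45)/(9.621e-06) = 0.1239 Ω
Seg 3: A = π(2.59/2 mm)² = π(1.2950e-03 m)² = 5.269e-06 m²
R_3 = (1.67×10^-8)(41.6)/(5.269e-06) = 0.1319 Ω
R_total = R_1 + R_2 + R_3 = 1.30 Ω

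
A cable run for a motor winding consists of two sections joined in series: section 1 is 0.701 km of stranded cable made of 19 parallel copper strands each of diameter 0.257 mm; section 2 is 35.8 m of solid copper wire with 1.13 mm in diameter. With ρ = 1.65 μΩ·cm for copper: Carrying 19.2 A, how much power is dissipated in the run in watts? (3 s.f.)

4540 W

ρ = 1.65 μΩ·cm = 1.65×10^-8 Ω·m
Section 1: A_strand = π(1.2850e-04)² = 5.187e-08 m²; R₁ = ρL/(N·A_s) = (1.65×10^-8)(701)/(19×5.187e-08) = 11.74 Ω
Section 2: A = π(d/2)² = π(5.6500e-04 m)² = 1.003e-06 m²
R₂ = (1.65×10^-8)(35.8)/(1.003e-06) = 0.589 Ω
R = R₁ + R₂ = 12.32 Ω
P = I²R = (19.2)² × 12.32 = 4540 W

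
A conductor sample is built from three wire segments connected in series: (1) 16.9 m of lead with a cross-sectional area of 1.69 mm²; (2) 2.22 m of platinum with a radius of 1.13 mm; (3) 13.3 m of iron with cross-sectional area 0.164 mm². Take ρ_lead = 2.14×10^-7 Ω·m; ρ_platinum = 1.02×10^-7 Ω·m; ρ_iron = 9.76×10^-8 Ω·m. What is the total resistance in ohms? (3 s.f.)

Seg 1: A = 1.69 mm² = 1.690e-06 m²
R_1 = (2.14×10^-7)(16.9)/(1.690e-06) = 2.14 Ω
Seg 2: A = πr² = π(1.1300e-03 m)² = 4.011e-06 m²
R_2 = (1.02×10^-7)(2.22)/(4.011e-06) = 0.05645 Ω
Seg 3: A = 0.164 mm² = 1.640e-07 m²
R_3 = (9.76×10^-8)(13.3)/(1.640e-07) = 7.915 Ω
R_total = R_1 + R_2 + R_3 = 10.1 Ω

10.1 Ω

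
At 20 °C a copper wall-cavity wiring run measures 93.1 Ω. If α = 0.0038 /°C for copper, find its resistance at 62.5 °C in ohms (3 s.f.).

ΔT = 62.5 − 20 = 42.5 °C
R = R₀(1 + αΔT) = 93.1 × (1 + 0.0038×42.5) = 93.1 × 1.161 = 108 Ω

108 Ω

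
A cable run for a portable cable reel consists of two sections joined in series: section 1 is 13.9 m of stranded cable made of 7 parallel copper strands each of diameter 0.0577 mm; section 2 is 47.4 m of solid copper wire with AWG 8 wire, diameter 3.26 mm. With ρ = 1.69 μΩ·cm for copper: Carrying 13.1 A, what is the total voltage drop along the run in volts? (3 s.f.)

ρ = 1.69 μΩ·cm = 1.69×10^-8 Ω·m
Section 1: A_strand = π(2.8850e-05)² = 2.615e-09 m²; R₁ = ρL/(N·A_s) = (1.69×10^-8)(13.9)/(7×2.615e-09) = 12.83 Ω
Section 2: A = π(3.26/2 mm)² = π(1.6300e-03 m)² = 8.347e-06 m²
R₂ = (1.69×10^-8)(47.4)/(8.347e-06) = 0.09597 Ω
R = R₁ + R₂ = 12.93 Ω
V = IR = 13.1 × 12.93 = 169 V

169 V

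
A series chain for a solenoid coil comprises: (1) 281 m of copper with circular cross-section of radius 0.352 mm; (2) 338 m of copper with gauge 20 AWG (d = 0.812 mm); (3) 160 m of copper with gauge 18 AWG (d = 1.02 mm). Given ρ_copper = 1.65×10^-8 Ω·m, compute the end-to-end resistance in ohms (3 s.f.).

Seg 1: A = πr² = π(3.5200e-04 m)² = 3.893e-07 m²
R_1 = (1.65×10^-8)(281)/(3.893e-07) = 11.91 Ω
Seg 2: A = π(0.812/2 mm)² = π(4.0600e-04 m)² = 5.178e-07 m²
R_2 = (1.65×10^-8)(338)/(5.178e-07) = 10.77 Ω
Seg 3: A = π(1.02/2 mm)² = π(5.1000e-04 m)² = 8.171e-07 m²
R_3 = (1.65×10^-8)(160)/(8.171e-07) = 3.231 Ω
R_total = R_1 + R_2 + R_3 = 25.9 Ω

25.9 Ω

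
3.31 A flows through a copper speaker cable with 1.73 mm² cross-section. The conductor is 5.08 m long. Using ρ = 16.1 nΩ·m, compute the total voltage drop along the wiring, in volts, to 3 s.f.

ρ = 16.1 nΩ·m = 1.61×10^-8 Ω·m
A = 1.73 mm² = 1.730e-06 m²
R = ρL/A = (1.61×10^-8)(5.08)/(1.730e-06) = 0.04728 Ω
V = IR = 3.31 × 0.04728 = 0.156 V

0.156 V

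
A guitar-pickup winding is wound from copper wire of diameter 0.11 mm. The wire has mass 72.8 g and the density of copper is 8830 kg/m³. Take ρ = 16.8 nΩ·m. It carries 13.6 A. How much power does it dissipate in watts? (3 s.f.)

2.84×10^5 W

ρ = 16.8 nΩ·m = 1.68×10^-8 Ω·m
A = π(d/2)² = π(5.5000e-05 m)² = 9.5033e-09 m²
L = m/(density·A) = 0.0728/(8830×9.5033e-09) = 867.6 m
R = ρL/A = (1.68×10^-8)(867.6)/(9.5033e-09) = 1534 Ω
P = I²R = (13.6)² × 1534 = 2.84×10^5 W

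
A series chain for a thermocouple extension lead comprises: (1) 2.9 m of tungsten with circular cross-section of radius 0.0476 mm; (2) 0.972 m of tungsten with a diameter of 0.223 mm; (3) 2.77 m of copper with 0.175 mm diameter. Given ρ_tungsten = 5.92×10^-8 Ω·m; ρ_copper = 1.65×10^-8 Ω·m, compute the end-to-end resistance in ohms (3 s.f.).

27.5 Ω

Seg 1: A = πr² = π(4.7600e-05 m)² = 7.118e-09 m²
R_1 = (5.92×10^-8)(2.9)/(7.118e-09) = 24.12 Ω
Seg 2: A = π(d/2)² = π(1.1150e-04 m)² = 3.906e-08 m²
R_2 = (5.92×10^-8)(0.972)/(3.906e-08) = 1.473 Ω
Seg 3: A = π(d/2)² = π(8.7500e-05 m)² = 2.405e-08 m²
R_3 = (1.65×10^-8)(2.77)/(2.405e-08) = 1.9 Ω
R_total = R_1 + R_2 + R_3 = 27.5 Ω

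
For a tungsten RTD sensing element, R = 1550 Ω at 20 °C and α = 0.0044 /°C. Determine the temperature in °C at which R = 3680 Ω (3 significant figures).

332 °C

R = R₀(1 + α(T − T₀)) ⇒ T = T₀ + (R/R₀ − 1)/α
T = 20 + (3680/1550 − 1)/0.0044 = 20 + (1.374)/0.0044 = 332 °C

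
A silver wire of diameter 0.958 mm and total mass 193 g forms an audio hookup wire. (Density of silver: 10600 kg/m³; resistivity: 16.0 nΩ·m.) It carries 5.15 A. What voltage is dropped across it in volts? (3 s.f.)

2.89 V

ρ = 16.0 nΩ·m = 1.60×10^-8 Ω·m
A = π(d/2)² = π(4.7900e-04 m)² = 7.2081e-07 m²
L = m/(density·A) = 0.193/(10600×7.2081e-07) = 25.26 m
R = ρL/A = (1.60×10^-8)(25.26)/(7.2081e-07) = 0.5607 Ω
V = IR = 5.15 × 0.5607 = 2.89 V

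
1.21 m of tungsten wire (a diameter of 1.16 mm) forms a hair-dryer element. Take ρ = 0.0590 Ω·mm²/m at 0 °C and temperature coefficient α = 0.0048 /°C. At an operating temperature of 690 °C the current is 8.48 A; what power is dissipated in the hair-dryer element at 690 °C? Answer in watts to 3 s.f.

20.9 W

ρ = 0.0590 Ω·mm²/m = 5.90×10^-8 Ω·m
A = π(d/2)² = π(5.8000e-04 m)² = 1.057e-06 m²
R₍0₎ = ρL/A = (5.90×10^-8)(1.21)/(1.057e-06) = 0.06755 Ω
R₍690₎ = R₍0₎(1 + αΔT) = 0.06755 × (1 + 0.0048×690) = 0.2913 Ω
P = I²R = (8.48)² × 0.2913 = 20.9 W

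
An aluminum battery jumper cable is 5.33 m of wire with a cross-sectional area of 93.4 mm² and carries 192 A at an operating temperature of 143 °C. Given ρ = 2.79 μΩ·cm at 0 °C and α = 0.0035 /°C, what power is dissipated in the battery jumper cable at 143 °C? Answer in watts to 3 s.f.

ρ = 2.79 μΩ·cm = 2.79×10^-8 Ω·m
A = 93.4 mm² = 9.340e-05 m²
R₍0₎ = ρL/A = (2.79×10^-8)(5.33)/(9.340e-05) = 0.001592 Ω
R₍143₎ = R₍0₎(1 + αΔT) = 0.001592 × (1 + 0.0035×143) = 0.002389 Ω
P = I²R = (192)² × 0.002389 = 88.1 W

88.1 W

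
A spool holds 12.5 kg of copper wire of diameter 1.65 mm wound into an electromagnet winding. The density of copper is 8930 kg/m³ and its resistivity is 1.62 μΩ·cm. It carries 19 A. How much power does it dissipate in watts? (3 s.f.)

1790 W

ρ = 1.62 μΩ·cm = 1.62×10^-8 Ω·m
A = π(d/2)² = π(8.2500e-04 m)² = 2.1382e-06 m²
L = m/(density·A) = 12.5/(8930×2.1382e-06) = 654.6 m
R = ρL/A = (1.62×10^-8)(654.6)/(2.1382e-06) = 4.96 Ω
P = I²R = (19)² × 4.96 = 1790 W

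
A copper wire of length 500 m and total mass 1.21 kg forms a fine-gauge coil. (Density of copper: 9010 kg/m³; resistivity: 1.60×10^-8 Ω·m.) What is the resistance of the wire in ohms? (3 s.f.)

A = m/(density·L) = 1.21/(9010×500) = 2.6859e-07 m²
R = ρL/A = (1.60×10^-8)(500)/(2.6859e-07) = 29.8 Ω

29.8 Ω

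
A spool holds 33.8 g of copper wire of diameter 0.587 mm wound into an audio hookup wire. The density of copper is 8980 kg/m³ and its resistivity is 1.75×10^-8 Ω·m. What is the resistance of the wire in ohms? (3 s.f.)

0.899 Ω

A = π(d/2)² = π(2.9350e-04 m)² = 2.7062e-07 m²
L = m/(density·A) = 0.0338/(8980×2.7062e-07) = 13.91 m
R = ρL/A = (1.75×10^-8)(13.91)/(2.7062e-07) = 0.899 Ω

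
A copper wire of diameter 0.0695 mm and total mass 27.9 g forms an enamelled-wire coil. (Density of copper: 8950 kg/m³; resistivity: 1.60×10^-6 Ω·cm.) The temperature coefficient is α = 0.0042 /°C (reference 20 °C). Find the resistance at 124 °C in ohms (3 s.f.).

4980 Ω

ρ = 1.60×10^-6 Ω·cm = 1.60×10^-8 Ω·m
A = π(d/2)² = π(3.4750e-05 m)² = 3.7937e-09 m²
L = m/(density·A) = 0.0279/(8950×3.7937e-09) = 821.7 m
R = ρL/A = (1.60×10^-8)(821.7)/(3.7937e-09) = 3466 Ω
R(124 °C) = 3466 × (1 + 0.0042×104) = 4980 Ω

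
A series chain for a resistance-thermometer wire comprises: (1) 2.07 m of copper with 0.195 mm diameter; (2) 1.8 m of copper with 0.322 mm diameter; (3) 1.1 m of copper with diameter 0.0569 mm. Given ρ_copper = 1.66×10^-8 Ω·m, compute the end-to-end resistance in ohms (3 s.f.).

8.70 Ω

Seg 1: A = π(d/2)² = π(9.7500e-05 m)² = 2.986e-08 m²
R_1 = (1.66×10^-8)(2.07)/(2.986e-08) = 1.151 Ω
Seg 2: A = π(d/2)² = π(1.6100e-04 m)² = 8.143e-08 m²
R_2 = (1.66×10^-8)(1.8)/(8.143e-08) = 0.3669 Ω
Seg 3: A = π(d/2)² = π(2.8450e-05 m)² = 2.543e-09 m²
R_3 = (1.66×10^-8)(1.1)/(2.543e-09) = 7.181 Ω
R_total = R_1 + R_2 + R_3 = 8.70 Ω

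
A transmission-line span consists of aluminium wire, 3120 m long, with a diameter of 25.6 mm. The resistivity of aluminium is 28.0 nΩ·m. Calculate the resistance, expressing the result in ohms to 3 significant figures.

ρ = 28.0 nΩ·m = 2.80×10^-8 Ω·m
A = π(d/2)² = π(1.2800e-02 m)² = 5.147e-04 m²
R = ρL/A = (2.80×10^-8)(3120 m)/(5.147e-04 m²) = 0.170 Ω

0.170 Ω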